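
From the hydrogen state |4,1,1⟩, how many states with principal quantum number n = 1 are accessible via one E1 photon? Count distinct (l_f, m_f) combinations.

1

E1 requires Δl = ±1, so l_f ∈ {0, 2}; with 0 ≤ l_f ≤ n_f−1 = 0, the allowed l_f values are {0}.
For l_f = 0: m_f ∈ {m_i−1, m_i, m_i+1} ∩ [−0, 0] = {0} → 1 state.
Total: 1.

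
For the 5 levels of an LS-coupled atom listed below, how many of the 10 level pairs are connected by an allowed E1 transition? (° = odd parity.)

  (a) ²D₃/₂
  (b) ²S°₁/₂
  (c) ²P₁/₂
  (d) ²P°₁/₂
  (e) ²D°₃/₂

5

(a)–(b): forbidden (ΔL).
(a)–(c): forbidden (parity).
(a)–(d): allowed.
(a)–(e): allowed.
(b)–(c): allowed.
(b)–(d): forbidden (parity).
(b)–(e): forbidden (parity, ΔL).
(c)–(d): allowed.
(c)–(e): allowed.
(d)–(e): forbidden (parity).
Allowed pairs: 5 of 10.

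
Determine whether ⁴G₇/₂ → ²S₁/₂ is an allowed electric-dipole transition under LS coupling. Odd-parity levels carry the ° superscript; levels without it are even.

Reading off the term symbols: S 3/2→1/2, L 4→0, J 7/2→1/2, parity even→even.
Parity must change: even → even — ✗.
ΔS = 0: S: 3/2 → 1/2 — ✗.
ΔL = 0, ±1 (not L=0↔0): L: 4 → 0, ΔL = -4 — ✗.
ΔJ = 0, ±1 (not J=0↔0): J: 7/2 → 1/2, ΔJ = -3 — ✗.
Rule(s) violated: parity, ΔS, ΔL, ΔJ.

forbidden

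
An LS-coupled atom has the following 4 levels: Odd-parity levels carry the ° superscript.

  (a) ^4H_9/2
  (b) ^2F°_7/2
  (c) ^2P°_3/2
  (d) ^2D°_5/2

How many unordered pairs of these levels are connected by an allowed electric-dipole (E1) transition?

0

(a)–(b): forbidden (ΔS, ΔL).
(a)–(c): forbidden (ΔS, ΔL, ΔJ).
(a)–(d): forbidden (ΔS, ΔL, ΔJ).
(b)–(c): forbidden (parity, ΔL, ΔJ).
(b)–(d): forbidden (parity).
(c)–(d): forbidden (parity).
Allowed pairs: 0 of 6.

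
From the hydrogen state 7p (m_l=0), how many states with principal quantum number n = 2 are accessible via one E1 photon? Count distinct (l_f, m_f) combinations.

1

E1 requires Δl = ±1, so l_f ∈ {0, 2}; with 0 ≤ l_f ≤ n_f−1 = 1, the allowed l_f values are {0}.
For l_f = 0: m_f ∈ {m_i−1, m_i, m_i+1} ∩ [−0, 0] = {0} → 1 state.
Total: 1.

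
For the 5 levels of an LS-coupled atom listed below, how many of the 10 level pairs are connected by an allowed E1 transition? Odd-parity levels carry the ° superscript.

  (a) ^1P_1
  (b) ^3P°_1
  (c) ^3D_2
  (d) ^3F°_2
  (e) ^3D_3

3

(a)–(b): forbidden (ΔS).
(a)–(c): forbidden (parity, ΔS).
(a)–(d): forbidden (ΔS, ΔL).
(a)–(e): forbidden (parity, ΔS, ΔJ).
(b)–(c): allowed.
(b)–(d): forbidden (parity, ΔL).
(b)–(e): forbidden (ΔJ).
(c)–(d): allowed.
(c)–(e): forbidden (parity).
(d)–(e): allowed.
Allowed pairs: 3 of 10.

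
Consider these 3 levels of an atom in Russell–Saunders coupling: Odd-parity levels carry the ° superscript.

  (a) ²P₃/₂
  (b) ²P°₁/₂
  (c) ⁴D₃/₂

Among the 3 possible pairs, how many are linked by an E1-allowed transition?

1

(a)–(b): allowed.
(a)–(c): forbidden (parity, ΔS).
(b)–(c): forbidden (ΔS).
Allowed pairs: 1 of 3.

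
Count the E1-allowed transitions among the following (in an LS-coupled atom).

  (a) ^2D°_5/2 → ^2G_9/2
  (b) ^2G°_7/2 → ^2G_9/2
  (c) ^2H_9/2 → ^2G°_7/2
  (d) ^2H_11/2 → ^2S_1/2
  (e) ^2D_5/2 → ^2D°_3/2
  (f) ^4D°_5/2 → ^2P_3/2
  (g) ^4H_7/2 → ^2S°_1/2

3

(a) forbidden (ΔL, ΔJ fail)
(b) allowed
(c) allowed
(d) forbidden (parity, ΔL, ΔJ fail)
(e) allowed
(f) forbidden (ΔS fails)
(g) forbidden (ΔS, ΔL, ΔJ fail)
Total allowed: 3 of 7.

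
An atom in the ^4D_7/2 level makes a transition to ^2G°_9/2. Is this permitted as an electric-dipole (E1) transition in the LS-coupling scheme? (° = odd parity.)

Parity must change: even → odd — ok.
ΔS = 0: S: 3/2 → 1/2 — fails.
ΔL = 0, ±1 (not L=0↔0): L: 2 → 4, ΔL = +2 — fails.
ΔJ = 0, ±1 (not J=0↔0): J: 7/2 → 9/2, ΔJ = +1 — ok.
Rule(s) violated: ΔS, ΔL.

forbidden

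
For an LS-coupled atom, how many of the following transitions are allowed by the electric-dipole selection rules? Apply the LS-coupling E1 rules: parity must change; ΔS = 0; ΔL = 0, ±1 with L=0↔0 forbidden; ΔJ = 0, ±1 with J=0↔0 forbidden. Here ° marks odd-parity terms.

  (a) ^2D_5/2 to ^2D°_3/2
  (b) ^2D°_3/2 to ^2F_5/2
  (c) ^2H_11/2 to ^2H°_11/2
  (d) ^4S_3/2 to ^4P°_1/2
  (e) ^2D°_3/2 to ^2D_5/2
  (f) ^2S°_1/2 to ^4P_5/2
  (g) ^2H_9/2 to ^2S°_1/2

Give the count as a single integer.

(a) allowed
(b) allowed
(c) allowed
(d) allowed
(e) allowed
(f) forbidden (ΔS, ΔJ fail)
(g) forbidden (ΔL, ΔJ fail)
Total allowed: 5 of 7.

5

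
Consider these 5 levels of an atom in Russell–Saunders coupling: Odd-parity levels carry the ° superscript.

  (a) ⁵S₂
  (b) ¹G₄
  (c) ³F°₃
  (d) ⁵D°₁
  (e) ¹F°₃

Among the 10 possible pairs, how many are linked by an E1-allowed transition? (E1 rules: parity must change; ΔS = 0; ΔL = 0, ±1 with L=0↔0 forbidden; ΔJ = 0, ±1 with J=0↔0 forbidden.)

1

(a)–(b): forbidden (parity, ΔS, ΔL, ΔJ).
(a)–(c): forbidden (ΔS, ΔL).
(a)–(d): forbidden (ΔL).
(a)–(e): forbidden (ΔS, ΔL).
(b)–(c): forbidden (ΔS).
(b)–(d): forbidden (ΔS, ΔL, ΔJ).
(b)–(e): allowed.
(c)–(d): forbidden (parity, ΔS, ΔJ).
(c)–(e): forbidden (parity, ΔS).
(d)–(e): forbidden (parity, ΔS, ΔJ).
Allowed pairs: 1 of 10.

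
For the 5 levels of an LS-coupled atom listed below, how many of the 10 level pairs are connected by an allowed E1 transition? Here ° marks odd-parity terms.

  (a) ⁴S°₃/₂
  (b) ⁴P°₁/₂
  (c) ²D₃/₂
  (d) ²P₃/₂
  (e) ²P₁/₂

(a)–(b): forbidden (parity).
(a)–(c): forbidden (ΔS, ΔL).
(a)–(d): forbidden (ΔS).
(a)–(e): forbidden (ΔS).
(b)–(c): forbidden (ΔS).
(b)–(d): forbidden (ΔS).
(b)–(e): forbidden (ΔS).
(c)–(d): forbidden (parity).
(c)–(e): forbidden (parity).
(d)–(e): forbidden (parity).
Allowed pairs: 0 of 10.

0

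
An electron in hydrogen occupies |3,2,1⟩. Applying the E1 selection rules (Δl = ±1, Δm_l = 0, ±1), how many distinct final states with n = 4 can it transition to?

E1 requires Δl = ±1, so l_f ∈ {1, 3}; with 0 ≤ l_f ≤ n_f−1 = 3, the allowed l_f values are {1, 3}.
For l_f = 1: m_f ∈ {m_i−1, m_i, m_i+1} ∩ [−1, 1] = {0, 1} → 2 states.
For l_f = 3: m_f ∈ {m_i−1, m_i, m_i+1} ∩ [−3, 3] = {0, 1, 2} → 3 states.
Total: 5.

5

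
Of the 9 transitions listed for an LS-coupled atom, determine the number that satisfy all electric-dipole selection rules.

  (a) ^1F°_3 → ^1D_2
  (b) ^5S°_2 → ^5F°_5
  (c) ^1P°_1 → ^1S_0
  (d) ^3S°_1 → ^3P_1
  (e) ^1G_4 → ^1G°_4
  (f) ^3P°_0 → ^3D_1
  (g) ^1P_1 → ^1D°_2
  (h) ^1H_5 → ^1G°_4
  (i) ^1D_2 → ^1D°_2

(a) allowed
(b) forbidden (parity, ΔL, ΔJ fail)
(c) allowed
(d) allowed
(e) allowed
(f) allowed
(g) allowed
(h) allowed
(i) allowed
Total allowed: 8 of 9.

8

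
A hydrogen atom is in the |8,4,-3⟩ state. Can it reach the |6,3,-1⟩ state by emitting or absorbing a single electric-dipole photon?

l: 4 → 3 (Δl = -1). Δl = ±1 ✓.
m_l: -3 → -1 (Δm_l = +2). |Δm_l| ≤ 1 ✗.
The transition is electric-dipole forbidden.

forbidden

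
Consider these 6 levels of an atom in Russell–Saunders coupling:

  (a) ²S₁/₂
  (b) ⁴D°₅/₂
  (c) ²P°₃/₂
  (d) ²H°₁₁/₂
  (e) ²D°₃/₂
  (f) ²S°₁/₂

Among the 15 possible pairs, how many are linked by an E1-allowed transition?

(a)–(b): forbidden (ΔS, ΔL, ΔJ).
(a)–(c): allowed.
(a)–(d): forbidden (ΔL, ΔJ).
(a)–(e): forbidden (ΔL).
(a)–(f): forbidden (ΔL).
(b)–(c): forbidden (parity, ΔS).
(b)–(d): forbidden (parity, ΔS, ΔL, ΔJ).
(b)–(e): forbidden (parity, ΔS).
(b)–(f): forbidden (parity, ΔS, ΔL, ΔJ).
(c)–(d): forbidden (parity, ΔL, ΔJ).
(c)–(e): forbidden (parity).
(c)–(f): forbidden (parity).
(d)–(e): forbidden (parity, ΔL, ΔJ).
(d)–(f): forbidden (parity, ΔL, ΔJ).
(e)–(f): forbidden (parity, ΔL).
Allowed pairs: 1 of 15.

1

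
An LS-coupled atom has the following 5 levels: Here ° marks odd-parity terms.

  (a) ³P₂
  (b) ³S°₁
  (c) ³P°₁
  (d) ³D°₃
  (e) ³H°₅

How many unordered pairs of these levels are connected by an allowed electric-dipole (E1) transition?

(a)–(b): allowed.
(a)–(c): allowed.
(a)–(d): allowed.
(a)–(e): forbidden (ΔL, ΔJ).
(b)–(c): forbidden (parity).
(b)–(d): forbidden (parity, ΔL, ΔJ).
(b)–(e): forbidden (parity, ΔL, ΔJ).
(c)–(d): forbidden (parity, ΔJ).
(c)–(e): forbidden (parity, ΔL, ΔJ).
(d)–(e): forbidden (parity, ΔL, ΔJ).
Allowed pairs: 3 of 10.

3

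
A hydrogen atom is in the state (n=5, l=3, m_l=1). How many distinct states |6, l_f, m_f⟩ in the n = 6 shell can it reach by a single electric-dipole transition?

E1 requires Δl = ±1, so l_f ∈ {2, 4}; with 0 ≤ l_f ≤ n_f−1 = 5, the allowed l_f values are {2, 4}.
For l_f = 2: m_f ∈ {m_i−1, m_i, m_i+1} ∩ [−2, 2] = {0, 1, 2} → 3 states.
For l_f = 4: m_f ∈ {m_i−1, m_i, m_i+1} ∩ [−4, 4] = {0, 1, 2} → 3 states.
Total: 6.

6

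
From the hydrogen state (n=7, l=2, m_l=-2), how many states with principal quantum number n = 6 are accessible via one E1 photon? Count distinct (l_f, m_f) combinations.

E1 requires Δl = ±1, so l_f ∈ {1, 3}; with 0 ≤ l_f ≤ n_f−1 = 5, the allowed l_f values are {1, 3}.
For l_f = 1: m_f ∈ {m_i−1, m_i, m_i+1} ∩ [−1, 1] = {-1} → 1 state.
For l_f = 3: m_f ∈ {m_i−1, m_i, m_i+1} ∩ [−3, 3] = {-3, -2, -1} → 3 states.
Total: 4.

4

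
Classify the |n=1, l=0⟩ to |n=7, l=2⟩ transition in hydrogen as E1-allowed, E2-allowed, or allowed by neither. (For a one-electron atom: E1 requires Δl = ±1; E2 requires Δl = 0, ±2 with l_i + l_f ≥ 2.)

E2

Δl = 2 − 0 = +2; l_i + l_f = 2.
E1 (Δl = ±1): not satisfied.
E2 (Δl = 0,±2, l_i+l_f ≥ 2): satisfied.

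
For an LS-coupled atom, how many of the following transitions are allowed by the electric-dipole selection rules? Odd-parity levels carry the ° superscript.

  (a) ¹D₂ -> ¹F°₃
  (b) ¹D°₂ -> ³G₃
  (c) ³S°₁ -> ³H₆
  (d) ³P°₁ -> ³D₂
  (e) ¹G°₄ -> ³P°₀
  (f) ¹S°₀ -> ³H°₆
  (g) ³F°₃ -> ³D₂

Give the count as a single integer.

(a) allowed
(b) forbidden (ΔS, ΔL fail)
(c) forbidden (ΔL, ΔJ fail)
(d) allowed
(e) forbidden (parity, ΔS, ΔL, ΔJ fail)
(f) forbidden (parity, ΔS, ΔL, ΔJ fail)
(g) allowed
Total allowed: 3 of 7.

3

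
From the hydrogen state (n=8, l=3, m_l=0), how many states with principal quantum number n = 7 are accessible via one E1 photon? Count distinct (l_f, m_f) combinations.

E1 requires Δl = ±1, so l_f ∈ {2, 4}; with 0 ≤ l_f ≤ n_f−1 = 6, the allowed l_f values are {2, 4}.
For l_f = 2: m_f ∈ {m_i−1, m_i, m_i+1} ∩ [−2, 2] = {-1, 0, 1} → 3 states.
For l_f = 4: m_f ∈ {m_i−1, m_i, m_i+1} ∩ [−4, 4] = {-1, 0, 1} → 3 states.
Total: 6.

6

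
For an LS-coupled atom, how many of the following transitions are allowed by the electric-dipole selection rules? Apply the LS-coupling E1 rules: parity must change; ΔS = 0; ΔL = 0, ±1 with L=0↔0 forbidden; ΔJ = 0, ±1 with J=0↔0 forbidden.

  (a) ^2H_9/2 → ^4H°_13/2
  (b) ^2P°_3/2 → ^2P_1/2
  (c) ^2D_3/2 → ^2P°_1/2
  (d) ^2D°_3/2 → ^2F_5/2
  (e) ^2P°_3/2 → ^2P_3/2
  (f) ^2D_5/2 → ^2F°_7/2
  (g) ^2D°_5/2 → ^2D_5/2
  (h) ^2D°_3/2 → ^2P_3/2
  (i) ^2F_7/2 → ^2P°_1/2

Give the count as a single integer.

(a) forbidden (ΔS, ΔJ fail)
(b) allowed
(c) allowed
(d) allowed
(e) allowed
(f) allowed
(g) allowed
(h) allowed
(i) forbidden (ΔL, ΔJ fail)
Total allowed: 7 of 9.

7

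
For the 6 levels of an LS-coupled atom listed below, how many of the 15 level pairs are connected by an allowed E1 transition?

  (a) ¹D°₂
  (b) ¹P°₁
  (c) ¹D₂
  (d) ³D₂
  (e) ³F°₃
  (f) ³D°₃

4

(a)–(b): forbidden (parity).
(a)–(c): allowed.
(a)–(d): forbidden (ΔS).
(a)–(e): forbidden (parity, ΔS).
(a)–(f): forbidden (parity, ΔS).
(b)–(c): allowed.
(b)–(d): forbidden (ΔS).
(b)–(e): forbidden (parity, ΔS, ΔL, ΔJ).
(b)–(f): forbidden (parity, ΔS, ΔJ).
(c)–(d): forbidden (parity, ΔS).
(c)–(e): forbidden (ΔS).
(c)–(f): forbidden (ΔS).
(d)–(e): allowed.
(d)–(f): allowed.
(e)–(f): forbidden (parity).
Allowed pairs: 4 of 15.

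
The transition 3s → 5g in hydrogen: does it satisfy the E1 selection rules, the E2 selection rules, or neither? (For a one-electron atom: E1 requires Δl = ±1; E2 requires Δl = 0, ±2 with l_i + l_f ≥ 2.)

Δl = 4 − 0 = +4; l_i + l_f = 4.
E1 (Δl = ±1): not satisfied.
E2 (Δl = 0,±2, l_i+l_f ≥ 2): not satisfied.

neither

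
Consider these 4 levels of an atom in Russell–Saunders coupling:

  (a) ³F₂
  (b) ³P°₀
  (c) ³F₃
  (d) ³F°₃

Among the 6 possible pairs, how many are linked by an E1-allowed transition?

(a)–(b): forbidden (ΔL, ΔJ).
(a)–(c): forbidden (parity).
(a)–(d): allowed.
(b)–(c): forbidden (ΔL, ΔJ).
(b)–(d): forbidden (parity, ΔL, ΔJ).
(c)–(d): allowed.
Allowed pairs: 2 of 6.

2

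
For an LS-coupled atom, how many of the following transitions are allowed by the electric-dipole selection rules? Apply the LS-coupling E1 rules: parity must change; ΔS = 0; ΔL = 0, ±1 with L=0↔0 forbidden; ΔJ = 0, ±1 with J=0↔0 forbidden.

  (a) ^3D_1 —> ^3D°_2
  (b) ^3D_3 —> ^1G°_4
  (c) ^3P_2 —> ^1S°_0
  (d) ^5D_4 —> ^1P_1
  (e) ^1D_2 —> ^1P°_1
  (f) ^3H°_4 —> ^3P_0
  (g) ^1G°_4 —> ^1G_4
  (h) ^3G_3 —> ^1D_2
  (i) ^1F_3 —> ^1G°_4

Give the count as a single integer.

4

(a) allowed
(b) forbidden (ΔS, ΔL fail)
(c) forbidden (ΔS, ΔJ fail)
(d) forbidden (parity, ΔS, ΔJ fail)
(e) allowed
(f) forbidden (ΔL, ΔJ fail)
(g) allowed
(h) forbidden (parity, ΔS, ΔL fail)
(i) allowed
Total allowed: 4 of 9.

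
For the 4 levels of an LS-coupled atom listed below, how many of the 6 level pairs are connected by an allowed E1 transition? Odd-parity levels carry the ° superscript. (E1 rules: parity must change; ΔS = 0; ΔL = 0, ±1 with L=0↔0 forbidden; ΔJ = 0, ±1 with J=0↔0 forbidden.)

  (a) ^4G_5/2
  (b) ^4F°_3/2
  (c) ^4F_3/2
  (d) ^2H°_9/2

2

(a)–(b): allowed.
(a)–(c): forbidden (parity).
(a)–(d): forbidden (ΔS, ΔJ).
(b)–(c): allowed.
(b)–(d): forbidden (parity, ΔS, ΔL, ΔJ).
(c)–(d): forbidden (ΔS, ΔL, ΔJ).
Allowed pairs: 2 of 6.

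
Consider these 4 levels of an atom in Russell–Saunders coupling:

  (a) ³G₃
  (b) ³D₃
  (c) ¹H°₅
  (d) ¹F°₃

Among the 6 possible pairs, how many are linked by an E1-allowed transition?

0

(a)–(b): forbidden (parity, ΔL).
(a)–(c): forbidden (ΔS, ΔJ).
(a)–(d): forbidden (ΔS).
(b)–(c): forbidden (ΔS, ΔL, ΔJ).
(b)–(d): forbidden (ΔS).
(c)–(d): forbidden (parity, ΔL, ΔJ).
Allowed pairs: 0 of 6.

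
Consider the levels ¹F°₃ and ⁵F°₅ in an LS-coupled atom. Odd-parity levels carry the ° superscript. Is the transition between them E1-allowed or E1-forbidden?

forbidden

Reading off the term symbols: S 0→2, L 3→3, J 3→5, parity odd→odd.
Parity must change: odd → odd — fails.
ΔS = 0: S: 0 → 2 — fails.
ΔL = 0, ±1 (not L=0↔0): L: 3 → 3, ΔL = +0 — passes.
ΔJ = 0, ±1 (not J=0↔0): J: 3 → 5, ΔJ = +2 — fails.
Rule(s) violated: parity, ΔS, ΔJ.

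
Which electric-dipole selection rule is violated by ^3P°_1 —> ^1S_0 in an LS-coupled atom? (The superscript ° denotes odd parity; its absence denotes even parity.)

the ΔS = 0 rule

Parity must change: odd → even — passes.
ΔS = 0: S: 1 → 0 — fails.
ΔJ = 0, ±1 (not J=0↔0): J: 1 → 0, ΔJ = -1 — passes.
ΔL = 0, ±1 (not L=0↔0): L: 1 → 0, ΔL = -1 — passes.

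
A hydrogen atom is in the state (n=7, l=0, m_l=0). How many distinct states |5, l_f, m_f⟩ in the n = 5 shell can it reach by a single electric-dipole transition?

E1 requires Δl = ±1, so l_f ∈ {-1, 1}; with 0 ≤ l_f ≤ n_f−1 = 4, the allowed l_f values are {1}.
For l_f = 1: m_f ∈ {m_i−1, m_i, m_i+1} ∩ [−1, 1] = {-1, 0, 1} → 3 states.
Total: 3.

3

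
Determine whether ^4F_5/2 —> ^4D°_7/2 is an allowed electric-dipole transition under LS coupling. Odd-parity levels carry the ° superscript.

allowed

Initial level: S=3/2, L=3, J=5/2, parity even. Final level: S=3/2, L=2, J=7/2, parity odd.
ΔS = 0: S: 3/2 → 3/2 — ✓.
ΔJ = 0, ±1 (not J=0↔0): J: 5/2 → 7/2, ΔJ = +1 — ✓.
Parity must change: even → odd — ✓.
ΔL = 0, ±1 (not L=0↔0): L: 3 → 2, ΔL = -1 — ✓.
All four E1 rules are satisfied.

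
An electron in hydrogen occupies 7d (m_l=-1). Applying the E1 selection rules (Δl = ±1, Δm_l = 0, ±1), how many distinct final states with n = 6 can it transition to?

5

E1 requires Δl = ±1, so l_f ∈ {1, 3}; with 0 ≤ l_f ≤ n_f−1 = 5, the allowed l_f values are {1, 3}.
For l_f = 1: m_f ∈ {m_i−1, m_i, m_i+1} ∩ [−1, 1] = {-1, 0} → 2 states.
For l_f = 3: m_f ∈ {m_i−1, m_i, m_i+1} ∩ [−3, 3] = {-2, -1, 0} → 3 states.
Total: 5.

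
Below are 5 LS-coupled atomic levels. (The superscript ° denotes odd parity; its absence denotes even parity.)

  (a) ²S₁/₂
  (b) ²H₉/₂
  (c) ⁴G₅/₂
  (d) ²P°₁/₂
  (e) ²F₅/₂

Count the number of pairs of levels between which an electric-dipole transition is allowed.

1

(a)–(b): forbidden (parity, ΔL, ΔJ).
(a)–(c): forbidden (parity, ΔS, ΔL, ΔJ).
(a)–(d): allowed.
(a)–(e): forbidden (parity, ΔL, ΔJ).
(b)–(c): forbidden (parity, ΔS, ΔJ).
(b)–(d): forbidden (ΔL, ΔJ).
(b)–(e): forbidden (parity, ΔL, ΔJ).
(c)–(d): forbidden (ΔS, ΔL, ΔJ).
(c)–(e): forbidden (parity, ΔS).
(d)–(e): forbidden (ΔL, ΔJ).
Allowed pairs: 1 of 10.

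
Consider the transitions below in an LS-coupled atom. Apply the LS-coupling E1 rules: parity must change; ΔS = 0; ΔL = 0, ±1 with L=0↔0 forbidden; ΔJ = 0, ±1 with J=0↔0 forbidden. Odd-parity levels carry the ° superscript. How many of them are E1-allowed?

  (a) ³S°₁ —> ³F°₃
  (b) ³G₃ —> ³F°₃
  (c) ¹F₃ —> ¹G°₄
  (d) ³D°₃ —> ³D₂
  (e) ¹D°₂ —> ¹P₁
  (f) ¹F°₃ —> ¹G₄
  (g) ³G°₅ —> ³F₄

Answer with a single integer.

(a) forbidden (parity, ΔL, ΔJ fail)
(b) allowed
(c) allowed
(d) allowed
(e) allowed
(f) allowed
(g) allowed
Total allowed: 6 of 7.

6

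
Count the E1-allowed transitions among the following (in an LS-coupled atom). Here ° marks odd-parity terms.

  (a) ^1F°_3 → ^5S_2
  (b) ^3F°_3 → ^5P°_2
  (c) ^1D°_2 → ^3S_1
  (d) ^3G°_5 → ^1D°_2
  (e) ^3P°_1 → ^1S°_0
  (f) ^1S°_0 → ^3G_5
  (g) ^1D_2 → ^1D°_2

1

(a) forbidden (ΔS, ΔL fail)
(b) forbidden (parity, ΔS, ΔL fail)
(c) forbidden (ΔS, ΔL fail)
(d) forbidden (parity, ΔS, ΔL, ΔJ fail)
(e) forbidden (parity, ΔS fail)
(f) forbidden (ΔS, ΔL, ΔJ fail)
(g) allowed
Total allowed: 1 of 7.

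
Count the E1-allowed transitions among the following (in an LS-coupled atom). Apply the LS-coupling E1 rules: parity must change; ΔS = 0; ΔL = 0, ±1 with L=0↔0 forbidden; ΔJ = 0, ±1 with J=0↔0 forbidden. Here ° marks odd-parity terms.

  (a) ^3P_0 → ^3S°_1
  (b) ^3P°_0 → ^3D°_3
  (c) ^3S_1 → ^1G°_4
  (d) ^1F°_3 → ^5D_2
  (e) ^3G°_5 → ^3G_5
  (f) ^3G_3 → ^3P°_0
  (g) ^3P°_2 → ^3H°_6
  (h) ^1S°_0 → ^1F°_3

(a) allowed
(b) forbidden (parity, ΔJ fail)
(c) forbidden (ΔS, ΔL, ΔJ fail)
(d) forbidden (ΔS fails)
(e) allowed
(f) forbidden (ΔL, ΔJ fail)
(g) forbidden (parity, ΔL, ΔJ fail)
(h) forbidden (parity, ΔL, ΔJ fail)
Total allowed: 2 of 8.

2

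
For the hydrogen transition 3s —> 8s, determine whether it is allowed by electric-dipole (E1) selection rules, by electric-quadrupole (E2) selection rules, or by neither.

neither

Δl = 0 − 0 = +0; l_i + l_f = 0.
E1 (Δl = ±1): not satisfied.
E2 (Δl = 0,±2, l_i+l_f ≥ 2): not satisfied.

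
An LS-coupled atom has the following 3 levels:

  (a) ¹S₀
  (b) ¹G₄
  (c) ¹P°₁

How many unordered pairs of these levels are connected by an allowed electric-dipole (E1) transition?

(a)–(b): forbidden (parity, ΔL, ΔJ).
(a)–(c): allowed.
(b)–(c): forbidden (ΔL, ΔJ).
Allowed pairs: 1 of 3.

1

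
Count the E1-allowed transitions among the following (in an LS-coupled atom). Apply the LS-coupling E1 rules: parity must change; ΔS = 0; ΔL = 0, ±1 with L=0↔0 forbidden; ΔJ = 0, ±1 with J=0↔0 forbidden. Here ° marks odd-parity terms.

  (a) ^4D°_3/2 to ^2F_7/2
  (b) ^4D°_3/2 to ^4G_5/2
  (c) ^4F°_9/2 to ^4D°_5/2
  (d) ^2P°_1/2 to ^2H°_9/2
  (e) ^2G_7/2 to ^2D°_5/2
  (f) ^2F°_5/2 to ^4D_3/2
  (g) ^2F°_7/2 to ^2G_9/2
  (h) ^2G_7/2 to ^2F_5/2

1

(a) forbidden (ΔS, ΔJ fail)
(b) forbidden (ΔL fails)
(c) forbidden (parity, ΔJ fail)
(d) forbidden (parity, ΔL, ΔJ fail)
(e) forbidden (ΔL fails)
(f) forbidden (ΔS fails)
(g) allowed
(h) forbidden (parity fails)
Total allowed: 1 of 8.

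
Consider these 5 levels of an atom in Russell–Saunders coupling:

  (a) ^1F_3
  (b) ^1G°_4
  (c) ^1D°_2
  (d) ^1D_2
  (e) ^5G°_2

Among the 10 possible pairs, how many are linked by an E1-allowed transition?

3

(a)–(b): allowed.
(a)–(c): allowed.
(a)–(d): forbidden (parity).
(a)–(e): forbidden (ΔS).
(b)–(c): forbidden (parity, ΔL, ΔJ).
(b)–(d): forbidden (ΔL, ΔJ).
(b)–(e): forbidden (parity, ΔS, ΔJ).
(c)–(d): allowed.
(c)–(e): forbidden (parity, ΔS, ΔL).
(d)–(e): forbidden (ΔS, ΔL).
Allowed pairs: 3 of 10.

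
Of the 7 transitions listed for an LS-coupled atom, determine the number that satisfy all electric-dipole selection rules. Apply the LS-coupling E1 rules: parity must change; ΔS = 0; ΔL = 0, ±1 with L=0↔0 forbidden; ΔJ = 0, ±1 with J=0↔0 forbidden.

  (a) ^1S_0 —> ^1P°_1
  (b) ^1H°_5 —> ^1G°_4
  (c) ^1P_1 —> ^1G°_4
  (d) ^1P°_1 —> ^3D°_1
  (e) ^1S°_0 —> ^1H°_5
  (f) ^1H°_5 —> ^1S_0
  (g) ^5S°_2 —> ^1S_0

1

(a) allowed
(b) forbidden (parity fails)
(c) forbidden (ΔL, ΔJ fail)
(d) forbidden (parity, ΔS fail)
(e) forbidden (parity, ΔL, ΔJ fail)
(f) forbidden (ΔL, ΔJ fail)
(g) forbidden (ΔS, ΔL, ΔJ fail)
Total allowed: 1 of 7.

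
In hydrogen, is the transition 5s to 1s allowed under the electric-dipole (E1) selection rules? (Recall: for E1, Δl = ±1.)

forbidden

l: 0 → 0 (Δl = +0). Δl = ±1 violated.
The transition is electric-dipole forbidden.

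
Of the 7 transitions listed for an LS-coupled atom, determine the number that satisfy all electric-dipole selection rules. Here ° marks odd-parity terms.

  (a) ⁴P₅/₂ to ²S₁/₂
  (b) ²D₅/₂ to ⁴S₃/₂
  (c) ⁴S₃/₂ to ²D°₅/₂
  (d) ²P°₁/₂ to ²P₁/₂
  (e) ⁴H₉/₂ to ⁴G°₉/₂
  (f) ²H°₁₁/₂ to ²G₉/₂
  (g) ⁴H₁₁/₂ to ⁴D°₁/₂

(a) forbidden (parity, ΔS, ΔJ fail)
(b) forbidden (parity, ΔS, ΔL fail)
(c) forbidden (ΔS, ΔL fail)
(d) allowed
(e) allowed
(f) allowed
(g) forbidden (ΔL, ΔJ fail)
Total allowed: 3 of 7.

3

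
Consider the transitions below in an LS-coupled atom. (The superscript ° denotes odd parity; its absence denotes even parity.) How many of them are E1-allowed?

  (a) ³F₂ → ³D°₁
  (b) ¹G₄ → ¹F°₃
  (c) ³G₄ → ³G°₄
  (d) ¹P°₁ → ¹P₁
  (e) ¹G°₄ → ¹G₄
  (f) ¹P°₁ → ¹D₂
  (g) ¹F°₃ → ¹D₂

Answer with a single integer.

7

(a) allowed
(b) allowed
(c) allowed
(d) allowed
(e) allowed
(f) allowed
(g) allowed
Total allowed: 7 of 7.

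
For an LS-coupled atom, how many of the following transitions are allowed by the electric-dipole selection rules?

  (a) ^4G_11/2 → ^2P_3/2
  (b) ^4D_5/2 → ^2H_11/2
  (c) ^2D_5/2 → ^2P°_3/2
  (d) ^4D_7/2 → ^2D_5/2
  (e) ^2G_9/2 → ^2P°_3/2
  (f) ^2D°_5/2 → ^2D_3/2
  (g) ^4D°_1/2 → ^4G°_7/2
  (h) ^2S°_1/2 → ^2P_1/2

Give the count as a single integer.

3

(a) forbidden (parity, ΔS, ΔL, ΔJ fail)
(b) forbidden (parity, ΔS, ΔL, ΔJ fail)
(c) allowed
(d) forbidden (parity, ΔS fail)
(e) forbidden (ΔL, ΔJ fail)
(f) allowed
(g) forbidden (parity, ΔL, ΔJ fail)
(h) allowed
Total allowed: 3 of 8.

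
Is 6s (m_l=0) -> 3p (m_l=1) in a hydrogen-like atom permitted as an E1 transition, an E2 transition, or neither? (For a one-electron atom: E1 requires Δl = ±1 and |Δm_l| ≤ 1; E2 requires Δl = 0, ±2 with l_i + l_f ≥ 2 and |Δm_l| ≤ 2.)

Δl = 1 − 0 = +1; l_i + l_f = 1.
Δm_l = +1.
E1 (Δl = ±1, |Δm_l| ≤ 1): satisfied.
E2 (Δl = 0,±2, l_i+l_f ≥ 2, |Δm_l| ≤ 2): not satisfied.

E1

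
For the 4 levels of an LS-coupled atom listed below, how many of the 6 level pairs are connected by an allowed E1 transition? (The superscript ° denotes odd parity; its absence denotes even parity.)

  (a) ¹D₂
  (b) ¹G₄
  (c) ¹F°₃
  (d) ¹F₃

3

(a)–(b): forbidden (parity, ΔL, ΔJ).
(a)–(c): allowed.
(a)–(d): forbidden (parity).
(b)–(c): allowed.
(b)–(d): forbidden (parity).
(c)–(d): allowed.
Allowed pairs: 3 of 6.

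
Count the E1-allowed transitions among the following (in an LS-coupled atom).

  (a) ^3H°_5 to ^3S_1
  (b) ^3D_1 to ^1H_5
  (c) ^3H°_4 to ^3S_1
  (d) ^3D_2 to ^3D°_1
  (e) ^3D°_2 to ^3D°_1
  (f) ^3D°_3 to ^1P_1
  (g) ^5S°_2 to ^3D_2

(a) forbidden (ΔL, ΔJ fail)
(b) forbidden (parity, ΔS, ΔL, ΔJ fail)
(c) forbidden (ΔL, ΔJ fail)
(d) allowed
(e) forbidden (parity fails)
(f) forbidden (ΔS, ΔJ fail)
(g) forbidden (ΔS, ΔL fail)
Total allowed: 1 of 7.

1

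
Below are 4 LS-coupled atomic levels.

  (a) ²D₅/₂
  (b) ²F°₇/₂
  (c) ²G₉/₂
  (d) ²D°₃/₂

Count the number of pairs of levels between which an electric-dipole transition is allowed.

3

(a)–(b): allowed.
(a)–(c): forbidden (parity, ΔL, ΔJ).
(a)–(d): allowed.
(b)–(c): allowed.
(b)–(d): forbidden (parity, ΔJ).
(c)–(d): forbidden (ΔL, ΔJ).
Allowed pairs: 3 of 6.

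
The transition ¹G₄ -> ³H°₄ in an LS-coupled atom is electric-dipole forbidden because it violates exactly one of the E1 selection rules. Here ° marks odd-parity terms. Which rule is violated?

the ΔS = 0 rule

Initial level: S=0, L=4, J=4, parity even. Final level: S=1, L=5, J=4, parity odd.
Parity must change: even → odd — passes.
ΔS = 0: S: 0 → 1 — fails.
ΔL = 0, ±1 (not L=0↔0): L: 4 → 5, ΔL = +1 — passes.
ΔJ = 0, ±1 (not J=0↔0): J: 4 → 4, ΔJ = +0 — passes.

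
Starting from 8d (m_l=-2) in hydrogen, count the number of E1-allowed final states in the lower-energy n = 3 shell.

E1 requires Δl = ±1, so l_f ∈ {1, 3}; with 0 ≤ l_f ≤ n_f−1 = 2, the allowed l_f values are {1}.
For l_f = 1: m_f ∈ {m_i−1, m_i, m_i+1} ∩ [−1, 1] = {-1} → 1 state.
Total: 1.

1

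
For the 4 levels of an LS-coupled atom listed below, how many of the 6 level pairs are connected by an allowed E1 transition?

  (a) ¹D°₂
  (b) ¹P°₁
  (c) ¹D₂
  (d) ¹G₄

2

(a)–(b): forbidden (parity).
(a)–(c): allowed.
(a)–(d): forbidden (ΔL, ΔJ).
(b)–(c): allowed.
(b)–(d): forbidden (ΔL, ΔJ).
(c)–(d): forbidden (parity, ΔL, ΔJ).
Allowed pairs: 2 of 6.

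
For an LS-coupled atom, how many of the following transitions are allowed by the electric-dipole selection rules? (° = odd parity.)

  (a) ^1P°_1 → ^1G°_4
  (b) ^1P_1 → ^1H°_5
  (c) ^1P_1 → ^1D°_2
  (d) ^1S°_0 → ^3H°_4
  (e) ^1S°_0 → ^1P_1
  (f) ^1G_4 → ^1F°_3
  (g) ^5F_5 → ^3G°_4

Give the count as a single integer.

(a) forbidden (parity, ΔL, ΔJ fail)
(b) forbidden (ΔL, ΔJ fail)
(c) allowed
(d) forbidden (parity, ΔS, ΔL, ΔJ fail)
(e) allowed
(f) allowed
(g) forbidden (ΔS fails)
Total allowed: 3 of 7.

3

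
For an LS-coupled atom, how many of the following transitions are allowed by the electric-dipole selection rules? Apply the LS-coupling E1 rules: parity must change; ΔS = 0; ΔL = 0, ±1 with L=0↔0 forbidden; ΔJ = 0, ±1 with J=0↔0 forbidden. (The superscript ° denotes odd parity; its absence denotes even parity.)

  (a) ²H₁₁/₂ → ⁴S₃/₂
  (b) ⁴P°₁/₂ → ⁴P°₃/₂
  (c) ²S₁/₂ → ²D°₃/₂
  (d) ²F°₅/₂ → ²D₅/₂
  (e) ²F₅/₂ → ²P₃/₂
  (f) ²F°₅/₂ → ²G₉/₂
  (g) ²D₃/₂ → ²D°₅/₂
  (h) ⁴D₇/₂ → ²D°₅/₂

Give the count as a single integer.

2

(a) forbidden (parity, ΔS, ΔL, ΔJ fail)
(b) forbidden (parity fails)
(c) forbidden (ΔL fails)
(d) allowed
(e) forbidden (parity, ΔL fail)
(f) forbidden (ΔJ fails)
(g) allowed
(h) forbidden (ΔS fails)
Total allowed: 2 of 8.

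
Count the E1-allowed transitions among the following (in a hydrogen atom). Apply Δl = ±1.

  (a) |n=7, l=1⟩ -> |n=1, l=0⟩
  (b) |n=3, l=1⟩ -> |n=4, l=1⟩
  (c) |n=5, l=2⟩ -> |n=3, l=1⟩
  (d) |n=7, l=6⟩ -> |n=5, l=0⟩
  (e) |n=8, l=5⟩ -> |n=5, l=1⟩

(a) allowed
(b) forbidden — Δl = +0 (E1 requires Δl = ±1)
(c) allowed
(d) forbidden — Δl = -6 (E1 requires Δl = ±1)
(e) forbidden — Δl = -4 (E1 requires Δl = ±1)
Total allowed: 2 of 5.

2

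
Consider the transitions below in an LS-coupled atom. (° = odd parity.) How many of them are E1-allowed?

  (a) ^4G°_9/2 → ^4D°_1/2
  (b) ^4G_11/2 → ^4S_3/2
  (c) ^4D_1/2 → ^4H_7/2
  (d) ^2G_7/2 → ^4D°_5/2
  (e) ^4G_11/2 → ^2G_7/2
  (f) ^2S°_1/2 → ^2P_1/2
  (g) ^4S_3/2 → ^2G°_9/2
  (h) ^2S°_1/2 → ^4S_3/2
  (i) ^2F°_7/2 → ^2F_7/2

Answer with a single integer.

2

(a) forbidden (parity, ΔL, ΔJ fail)
(b) forbidden (parity, ΔL, ΔJ fail)
(c) forbidden (parity, ΔL, ΔJ fail)
(d) forbidden (ΔS, ΔL fail)
(e) forbidden (parity, ΔS, ΔJ fail)
(f) allowed
(g) forbidden (ΔS, ΔL, ΔJ fail)
(h) forbidden (ΔS, ΔL fail)
(i) allowed
Total allowed: 2 of 9.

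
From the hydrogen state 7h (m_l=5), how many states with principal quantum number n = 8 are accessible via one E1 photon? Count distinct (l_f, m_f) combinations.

4

E1 requires Δl = ±1, so l_f ∈ {4, 6}; with 0 ≤ l_f ≤ n_f−1 = 7, the allowed l_f values are {4, 6}.
For l_f = 4: m_f ∈ {m_i−1, m_i, m_i+1} ∩ [−4, 4] = {4} → 1 state.
For l_f = 6: m_f ∈ {m_i−1, m_i, m_i+1} ∩ [−6, 6] = {4, 5, 6} → 3 states.
Total: 4.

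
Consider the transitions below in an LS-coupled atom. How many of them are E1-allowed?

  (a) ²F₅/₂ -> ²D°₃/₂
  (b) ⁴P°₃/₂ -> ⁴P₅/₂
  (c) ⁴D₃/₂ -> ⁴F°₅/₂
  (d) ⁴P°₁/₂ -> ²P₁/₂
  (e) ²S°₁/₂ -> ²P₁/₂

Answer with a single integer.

4

(a) allowed
(b) allowed
(c) allowed
(d) forbidden (ΔS fails)
(e) allowed
Total allowed: 4 of 5.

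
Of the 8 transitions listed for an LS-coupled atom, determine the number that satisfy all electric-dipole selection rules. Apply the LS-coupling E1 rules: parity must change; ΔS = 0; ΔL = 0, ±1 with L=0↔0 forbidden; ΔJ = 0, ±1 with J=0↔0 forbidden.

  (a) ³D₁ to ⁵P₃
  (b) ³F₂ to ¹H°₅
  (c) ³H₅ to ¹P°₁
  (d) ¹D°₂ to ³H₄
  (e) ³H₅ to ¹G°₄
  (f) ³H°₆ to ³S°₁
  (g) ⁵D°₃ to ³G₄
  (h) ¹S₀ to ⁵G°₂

0

(a) forbidden (parity, ΔS, ΔJ fail)
(b) forbidden (ΔS, ΔL, ΔJ fail)
(c) forbidden (ΔS, ΔL, ΔJ fail)
(d) forbidden (ΔS, ΔL, ΔJ fail)
(e) forbidden (ΔS fails)
(f) forbidden (parity, ΔL, ΔJ fail)
(g) forbidden (ΔS, ΔL fail)
(h) forbidden (ΔS, ΔL, ΔJ fail)
Total allowed: 0 of 8.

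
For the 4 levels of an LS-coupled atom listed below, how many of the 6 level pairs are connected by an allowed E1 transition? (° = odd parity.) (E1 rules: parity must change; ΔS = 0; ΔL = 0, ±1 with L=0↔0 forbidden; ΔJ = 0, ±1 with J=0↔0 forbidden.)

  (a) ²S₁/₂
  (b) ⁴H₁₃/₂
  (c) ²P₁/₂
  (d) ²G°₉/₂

(a)–(b): forbidden (parity, ΔS, ΔL, ΔJ).
(a)–(c): forbidden (parity).
(a)–(d): forbidden (ΔL, ΔJ).
(b)–(c): forbidden (parity, ΔS, ΔL, ΔJ).
(b)–(d): forbidden (ΔS, ΔJ).
(c)–(d): forbidden (ΔL, ΔJ).
Allowed pairs: 0 of 6.

0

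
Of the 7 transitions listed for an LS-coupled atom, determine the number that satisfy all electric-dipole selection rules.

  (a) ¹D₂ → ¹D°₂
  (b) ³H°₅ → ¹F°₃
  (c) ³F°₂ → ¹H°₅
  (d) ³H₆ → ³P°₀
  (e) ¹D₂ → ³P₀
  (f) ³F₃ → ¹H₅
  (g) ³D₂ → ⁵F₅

(a) allowed
(b) forbidden (parity, ΔS, ΔL, ΔJ fail)
(c) forbidden (parity, ΔS, ΔL, ΔJ fail)
(d) forbidden (ΔL, ΔJ fail)
(e) forbidden (parity, ΔS, ΔJ fail)
(f) forbidden (parity, ΔS, ΔL, ΔJ fail)
(g) forbidden (parity, ΔS, ΔJ fail)
Total allowed: 1 of 7.

1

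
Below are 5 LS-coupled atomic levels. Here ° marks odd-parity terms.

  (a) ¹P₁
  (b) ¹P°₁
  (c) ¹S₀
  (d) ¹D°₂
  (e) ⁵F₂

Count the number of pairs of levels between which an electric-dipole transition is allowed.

(a)–(b): allowed.
(a)–(c): forbidden (parity).
(a)–(d): allowed.
(a)–(e): forbidden (parity, ΔS, ΔL).
(b)–(c): allowed.
(b)–(d): forbidden (parity).
(b)–(e): forbidden (ΔS, ΔL).
(c)–(d): forbidden (ΔL, ΔJ).
(c)–(e): forbidden (parity, ΔS, ΔL, ΔJ).
(d)–(e): forbidden (ΔS).
Allowed pairs: 3 of 10.

3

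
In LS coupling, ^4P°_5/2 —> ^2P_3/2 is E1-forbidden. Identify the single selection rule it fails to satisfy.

the ΔS = 0 rule

Reading off the term symbols: S 3/2→1/2, L 1→1, J 5/2→3/2, parity odd→even.
Parity must change: odd → even — ok.
ΔS = 0: S: 3/2 → 1/2 — fails.
ΔL = 0, ±1 (not L=0↔0): L: 1 → 1, ΔL = +0 — ok.
ΔJ = 0, ±1 (not J=0↔0): J: 5/2 → 3/2, ΔJ = -1 — ok.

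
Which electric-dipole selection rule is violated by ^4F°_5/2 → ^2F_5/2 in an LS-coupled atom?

the ΔS = 0 rule

Parity must change: odd → even — passes.
ΔS = 0: S: 3/2 → 1/2 — fails.
ΔL = 0, ±1 (not L=0↔0): L: 3 → 3, ΔL = +0 — passes.
ΔJ = 0, ±1 (not J=0↔0): J: 5/2 → 5/2, ΔJ = +0 — passes.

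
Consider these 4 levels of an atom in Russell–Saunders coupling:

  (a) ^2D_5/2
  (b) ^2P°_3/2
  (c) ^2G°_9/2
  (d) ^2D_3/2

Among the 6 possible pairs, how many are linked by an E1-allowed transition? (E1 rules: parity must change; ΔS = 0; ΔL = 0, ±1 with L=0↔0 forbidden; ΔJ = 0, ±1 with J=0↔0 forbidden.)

2

(a)–(b): allowed.
(a)–(c): forbidden (ΔL, ΔJ).
(a)–(d): forbidden (parity).
(b)–(c): forbidden (parity, ΔL, ΔJ).
(b)–(d): allowed.
(c)–(d): forbidden (ΔL, ΔJ).
Allowed pairs: 2 of 6.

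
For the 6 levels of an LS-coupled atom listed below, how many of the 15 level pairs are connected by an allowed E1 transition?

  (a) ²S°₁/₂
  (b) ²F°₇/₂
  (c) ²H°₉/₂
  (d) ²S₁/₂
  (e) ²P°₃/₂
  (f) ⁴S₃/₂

1

(a)–(b): forbidden (parity, ΔL, ΔJ).
(a)–(c): forbidden (parity, ΔL, ΔJ).
(a)–(d): forbidden (ΔL).
(a)–(e): forbidden (parity).
(a)–(f): forbidden (ΔS, ΔL).
(b)–(c): forbidden (parity, ΔL).
(b)–(d): forbidden (ΔL, ΔJ).
(b)–(e): forbidden (parity, ΔL, ΔJ).
(b)–(f): forbidden (ΔS, ΔL, ΔJ).
(c)–(d): forbidden (ΔL, ΔJ).
(c)–(e): forbidden (parity, ΔL, ΔJ).
(c)–(f): forbidden (ΔS, ΔL, ΔJ).
(d)–(e): allowed.
(d)–(f): forbidden (parity, ΔS, ΔL).
(e)–(f): forbidden (ΔS).
Allowed pairs: 1 of 15.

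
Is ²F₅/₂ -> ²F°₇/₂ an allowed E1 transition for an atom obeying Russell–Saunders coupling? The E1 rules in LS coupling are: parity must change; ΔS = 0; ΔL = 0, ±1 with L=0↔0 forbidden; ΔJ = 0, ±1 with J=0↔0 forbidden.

allowed

Reading off the term symbols: S 1/2→1/2, L 3→3, J 5/2→7/2, parity even→odd.
ΔL = 0, ±1 (not L=0↔0): L: 3 → 3, ΔL = +0 — passes.
ΔS = 0: S: 1/2 → 1/2 — passes.
ΔJ = 0, ±1 (not J=0↔0): J: 5/2 → 7/2, ΔJ = +1 — passes.
Parity must change: even → odd — passes.
All four E1 rules are satisfied.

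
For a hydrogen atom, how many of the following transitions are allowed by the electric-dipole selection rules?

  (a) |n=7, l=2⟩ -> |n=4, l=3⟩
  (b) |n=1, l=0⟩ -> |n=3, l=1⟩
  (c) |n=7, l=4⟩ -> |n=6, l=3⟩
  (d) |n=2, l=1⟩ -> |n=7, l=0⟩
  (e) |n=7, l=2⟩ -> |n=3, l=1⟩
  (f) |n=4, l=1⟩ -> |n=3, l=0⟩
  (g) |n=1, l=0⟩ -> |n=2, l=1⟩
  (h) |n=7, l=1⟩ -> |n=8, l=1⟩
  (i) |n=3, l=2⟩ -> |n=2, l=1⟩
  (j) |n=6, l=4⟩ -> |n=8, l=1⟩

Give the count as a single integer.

(a) allowed
(b) allowed
(c) allowed
(d) allowed
(e) allowed
(f) allowed
(g) allowed
(h) forbidden — Δl = +0 (E1 requires Δl = ±1)
(i) allowed
(j) forbidden — Δl = -3 (E1 requires Δl = ±1)
Total allowed: 8 of 10.

8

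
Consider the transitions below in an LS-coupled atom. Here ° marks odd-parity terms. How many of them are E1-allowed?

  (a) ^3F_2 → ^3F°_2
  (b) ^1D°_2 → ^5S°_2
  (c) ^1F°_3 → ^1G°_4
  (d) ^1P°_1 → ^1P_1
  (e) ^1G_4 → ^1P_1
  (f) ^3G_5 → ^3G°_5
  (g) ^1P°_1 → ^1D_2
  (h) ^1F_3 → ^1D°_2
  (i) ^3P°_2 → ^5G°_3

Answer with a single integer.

5

(a) allowed
(b) forbidden (parity, ΔS, ΔL fail)
(c) forbidden (parity fails)
(d) allowed
(e) forbidden (parity, ΔL, ΔJ fail)
(f) allowed
(g) allowed
(h) allowed
(i) forbidden (parity, ΔS, ΔL fail)
Total allowed: 5 of 9.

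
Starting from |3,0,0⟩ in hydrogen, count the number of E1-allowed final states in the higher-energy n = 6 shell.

E1 requires Δl = ±1, so l_f ∈ {-1, 1}; with 0 ≤ l_f ≤ n_f−1 = 5, the allowed l_f values are {1}.
For l_f = 1: m_f ∈ {m_i−1, m_i, m_i+1} ∩ [−1, 1] = {-1, 0, 1} → 3 states.
Total: 3.

3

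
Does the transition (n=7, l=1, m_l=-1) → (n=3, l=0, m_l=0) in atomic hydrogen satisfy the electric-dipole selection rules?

allowed

l: 1 → 0 (Δl = -1). Δl = ±1 ✓.
m_l: -1 → 0 (Δm_l = +1). |Δm_l| ≤ 1 ✓.
All E1 selection rules are satisfied.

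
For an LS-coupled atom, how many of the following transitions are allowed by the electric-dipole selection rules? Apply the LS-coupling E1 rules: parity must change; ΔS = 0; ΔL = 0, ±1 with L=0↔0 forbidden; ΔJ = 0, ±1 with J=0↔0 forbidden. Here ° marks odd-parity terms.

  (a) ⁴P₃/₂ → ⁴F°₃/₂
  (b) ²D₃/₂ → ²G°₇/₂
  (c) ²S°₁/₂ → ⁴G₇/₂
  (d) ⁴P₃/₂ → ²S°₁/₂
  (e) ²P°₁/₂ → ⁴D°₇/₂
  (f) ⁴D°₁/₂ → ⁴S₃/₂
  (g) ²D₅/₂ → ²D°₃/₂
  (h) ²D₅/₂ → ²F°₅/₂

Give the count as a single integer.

(a) forbidden (ΔL fails)
(b) forbidden (ΔL, ΔJ fail)
(c) forbidden (ΔS, ΔL, ΔJ fail)
(d) forbidden (ΔS fails)
(e) forbidden (parity, ΔS, ΔJ fail)
(f) forbidden (ΔL fails)
(g) allowed
(h) allowed
Total allowed: 2 of 8.

2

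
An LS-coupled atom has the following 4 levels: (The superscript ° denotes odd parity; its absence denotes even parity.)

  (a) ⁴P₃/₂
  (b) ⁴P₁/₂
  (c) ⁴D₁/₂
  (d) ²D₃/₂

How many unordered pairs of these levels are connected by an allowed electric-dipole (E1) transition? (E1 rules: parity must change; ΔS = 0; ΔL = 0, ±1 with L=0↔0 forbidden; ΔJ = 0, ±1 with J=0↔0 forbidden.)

(a)–(b): forbidden (parity).
(a)–(c): forbidden (parity).
(a)–(d): forbidden (parity, ΔS).
(b)–(c): forbidden (parity).
(b)–(d): forbidden (parity, ΔS).
(c)–(d): forbidden (parity, ΔS).
Allowed pairs: 0 of 6.

0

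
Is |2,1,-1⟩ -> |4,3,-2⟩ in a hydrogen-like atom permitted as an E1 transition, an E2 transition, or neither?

E2

Δl = 3 − 1 = +2; l_i + l_f = 4.
Δm_l = -1.
E1 (Δl = ±1, |Δm_l| ≤ 1): not satisfied.
E2 (Δl = 0,±2, l_i+l_f ≥ 2, |Δm_l| ≤ 2): satisfied.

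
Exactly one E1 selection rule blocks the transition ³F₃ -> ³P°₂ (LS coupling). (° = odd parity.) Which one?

the ΔL = 0, ±1 rule

Reading off the term symbols: S 1→1, L 3→1, J 3→2, parity even→odd.
ΔL = 0, ±1 (not L=0↔0): L: 3 → 1, ΔL = -2 — fails.
ΔJ = 0, ±1 (not J=0↔0): J: 3 → 2, ΔJ = -1 — passes.
ΔS = 0: S: 1 → 1 — passes.
Parity must change: even → odd — passes.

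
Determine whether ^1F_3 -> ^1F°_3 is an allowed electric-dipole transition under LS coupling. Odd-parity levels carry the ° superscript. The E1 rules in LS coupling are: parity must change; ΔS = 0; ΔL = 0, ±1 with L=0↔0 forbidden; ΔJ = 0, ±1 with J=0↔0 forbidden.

ΔS = 0: S: 0 → 0 — ok.
ΔJ = 0, ±1 (not J=0↔0): J: 3 → 3, ΔJ = +0 — ok.
Parity must change: even → odd — ok.
ΔL = 0, ±1 (not L=0↔0): L: 3 → 3, ΔL = +0 — ok.
All four E1 rules are satisfied.

allowed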